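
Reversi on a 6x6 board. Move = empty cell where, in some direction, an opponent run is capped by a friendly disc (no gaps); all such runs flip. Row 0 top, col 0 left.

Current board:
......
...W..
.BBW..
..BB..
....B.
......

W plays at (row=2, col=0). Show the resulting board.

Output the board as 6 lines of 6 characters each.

Place W at (2,0); scan 8 dirs for brackets.
Dir NW: edge -> no flip
Dir N: first cell '.' (not opp) -> no flip
Dir NE: first cell '.' (not opp) -> no flip
Dir W: edge -> no flip
Dir E: opp run (2,1) (2,2) capped by W -> flip
Dir SW: edge -> no flip
Dir S: first cell '.' (not opp) -> no flip
Dir SE: first cell '.' (not opp) -> no flip
All flips: (2,1) (2,2)

Answer: ......
...W..
WWWW..
..BB..
....B.
......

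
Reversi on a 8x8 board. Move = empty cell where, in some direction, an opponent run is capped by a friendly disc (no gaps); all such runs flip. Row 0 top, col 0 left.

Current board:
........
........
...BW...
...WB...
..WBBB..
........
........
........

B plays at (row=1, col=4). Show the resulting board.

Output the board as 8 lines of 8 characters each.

Answer: ........
....B...
...BB...
...WB...
..WBBB..
........
........
........

Derivation:
Place B at (1,4); scan 8 dirs for brackets.
Dir NW: first cell '.' (not opp) -> no flip
Dir N: first cell '.' (not opp) -> no flip
Dir NE: first cell '.' (not opp) -> no flip
Dir W: first cell '.' (not opp) -> no flip
Dir E: first cell '.' (not opp) -> no flip
Dir SW: first cell 'B' (not opp) -> no flip
Dir S: opp run (2,4) capped by B -> flip
Dir SE: first cell '.' (not opp) -> no flip
All flips: (2,4)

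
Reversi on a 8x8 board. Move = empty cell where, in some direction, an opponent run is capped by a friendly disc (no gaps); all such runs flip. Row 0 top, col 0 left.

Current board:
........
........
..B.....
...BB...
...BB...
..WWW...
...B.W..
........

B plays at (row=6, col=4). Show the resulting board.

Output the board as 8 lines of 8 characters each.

Place B at (6,4); scan 8 dirs for brackets.
Dir NW: opp run (5,3), next='.' -> no flip
Dir N: opp run (5,4) capped by B -> flip
Dir NE: first cell '.' (not opp) -> no flip
Dir W: first cell 'B' (not opp) -> no flip
Dir E: opp run (6,5), next='.' -> no flip
Dir SW: first cell '.' (not opp) -> no flip
Dir S: first cell '.' (not opp) -> no flip
Dir SE: first cell '.' (not opp) -> no flip
All flips: (5,4)

Answer: ........
........
..B.....
...BB...
...BB...
..WWB...
...BBW..
........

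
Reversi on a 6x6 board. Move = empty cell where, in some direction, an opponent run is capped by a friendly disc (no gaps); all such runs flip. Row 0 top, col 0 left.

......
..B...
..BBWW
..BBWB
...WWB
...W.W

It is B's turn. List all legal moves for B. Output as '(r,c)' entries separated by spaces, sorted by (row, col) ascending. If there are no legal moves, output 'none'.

(1,3): flips 1 -> legal
(1,4): no bracket -> illegal
(1,5): flips 2 -> legal
(4,2): flips 2 -> legal
(5,2): no bracket -> illegal
(5,4): flips 1 -> legal

Answer: (1,3) (1,5) (4,2) (5,4)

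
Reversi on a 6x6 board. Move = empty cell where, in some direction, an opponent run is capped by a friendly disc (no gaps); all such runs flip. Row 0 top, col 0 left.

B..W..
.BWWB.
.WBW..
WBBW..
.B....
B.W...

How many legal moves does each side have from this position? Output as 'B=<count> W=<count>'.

Answer: B=7 W=9

Derivation:
-- B to move --
(0,1): no bracket -> illegal
(0,2): flips 1 -> legal
(0,4): flips 1 -> legal
(1,0): flips 1 -> legal
(2,0): flips 1 -> legal
(2,4): flips 1 -> legal
(3,4): flips 1 -> legal
(4,0): no bracket -> illegal
(4,2): no bracket -> illegal
(4,3): no bracket -> illegal
(4,4): flips 1 -> legal
(5,1): no bracket -> illegal
(5,3): no bracket -> illegal
B mobility = 7
-- W to move --
(0,1): flips 1 -> legal
(0,2): no bracket -> illegal
(0,4): no bracket -> illegal
(0,5): flips 1 -> legal
(1,0): flips 1 -> legal
(1,5): flips 1 -> legal
(2,0): no bracket -> illegal
(2,4): no bracket -> illegal
(2,5): flips 1 -> legal
(4,0): flips 2 -> legal
(4,2): flips 2 -> legal
(4,3): flips 1 -> legal
(5,1): flips 2 -> legal
W mobility = 9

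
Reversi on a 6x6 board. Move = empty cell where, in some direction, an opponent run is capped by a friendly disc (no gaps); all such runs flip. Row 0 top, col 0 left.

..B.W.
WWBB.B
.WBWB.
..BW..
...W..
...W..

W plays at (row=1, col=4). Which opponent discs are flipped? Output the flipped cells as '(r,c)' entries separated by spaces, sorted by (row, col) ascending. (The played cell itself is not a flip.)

Answer: (1,2) (1,3)

Derivation:
Dir NW: first cell '.' (not opp) -> no flip
Dir N: first cell 'W' (not opp) -> no flip
Dir NE: first cell '.' (not opp) -> no flip
Dir W: opp run (1,3) (1,2) capped by W -> flip
Dir E: opp run (1,5), next=edge -> no flip
Dir SW: first cell 'W' (not opp) -> no flip
Dir S: opp run (2,4), next='.' -> no flip
Dir SE: first cell '.' (not opp) -> no flip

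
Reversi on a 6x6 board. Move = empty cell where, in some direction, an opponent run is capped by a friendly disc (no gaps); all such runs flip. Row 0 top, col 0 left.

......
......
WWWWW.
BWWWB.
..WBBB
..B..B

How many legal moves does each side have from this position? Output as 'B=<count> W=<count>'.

Answer: B=6 W=4

Derivation:
-- B to move --
(1,0): flips 3 -> legal
(1,1): flips 2 -> legal
(1,2): flips 5 -> legal
(1,3): flips 2 -> legal
(1,4): flips 1 -> legal
(1,5): no bracket -> illegal
(2,5): no bracket -> illegal
(3,5): no bracket -> illegal
(4,0): no bracket -> illegal
(4,1): flips 1 -> legal
(5,1): no bracket -> illegal
(5,3): no bracket -> illegal
B mobility = 6
-- W to move --
(2,5): no bracket -> illegal
(3,5): flips 1 -> legal
(4,0): flips 1 -> legal
(4,1): no bracket -> illegal
(5,1): no bracket -> illegal
(5,3): flips 1 -> legal
(5,4): flips 3 -> legal
W mobility = 4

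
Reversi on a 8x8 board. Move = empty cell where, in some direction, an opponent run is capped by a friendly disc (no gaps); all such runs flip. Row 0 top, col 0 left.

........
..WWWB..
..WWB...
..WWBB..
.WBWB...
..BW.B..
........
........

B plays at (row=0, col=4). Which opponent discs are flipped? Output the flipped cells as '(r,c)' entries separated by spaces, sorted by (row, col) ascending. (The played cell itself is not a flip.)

Dir NW: edge -> no flip
Dir N: edge -> no flip
Dir NE: edge -> no flip
Dir W: first cell '.' (not opp) -> no flip
Dir E: first cell '.' (not opp) -> no flip
Dir SW: opp run (1,3) (2,2), next='.' -> no flip
Dir S: opp run (1,4) capped by B -> flip
Dir SE: first cell 'B' (not opp) -> no flip

Answer: (1,4)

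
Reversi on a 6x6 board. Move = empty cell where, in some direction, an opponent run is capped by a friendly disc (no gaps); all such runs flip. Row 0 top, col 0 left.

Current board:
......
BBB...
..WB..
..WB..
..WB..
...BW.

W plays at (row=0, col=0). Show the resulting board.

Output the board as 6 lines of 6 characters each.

Place W at (0,0); scan 8 dirs for brackets.
Dir NW: edge -> no flip
Dir N: edge -> no flip
Dir NE: edge -> no flip
Dir W: edge -> no flip
Dir E: first cell '.' (not opp) -> no flip
Dir SW: edge -> no flip
Dir S: opp run (1,0), next='.' -> no flip
Dir SE: opp run (1,1) capped by W -> flip
All flips: (1,1)

Answer: W.....
BWB...
..WB..
..WB..
..WB..
...BW.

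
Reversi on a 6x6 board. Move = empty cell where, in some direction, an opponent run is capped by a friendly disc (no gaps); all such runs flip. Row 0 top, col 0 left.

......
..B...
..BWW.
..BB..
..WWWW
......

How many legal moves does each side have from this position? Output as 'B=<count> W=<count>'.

Answer: B=10 W=5

Derivation:
-- B to move --
(1,3): flips 1 -> legal
(1,4): flips 1 -> legal
(1,5): flips 1 -> legal
(2,5): flips 2 -> legal
(3,1): no bracket -> illegal
(3,4): flips 1 -> legal
(3,5): no bracket -> illegal
(4,1): no bracket -> illegal
(5,1): flips 1 -> legal
(5,2): flips 1 -> legal
(5,3): flips 1 -> legal
(5,4): flips 1 -> legal
(5,5): flips 1 -> legal
B mobility = 10
-- W to move --
(0,1): flips 1 -> legal
(0,2): flips 3 -> legal
(0,3): no bracket -> illegal
(1,1): flips 2 -> legal
(1,3): no bracket -> illegal
(2,1): flips 2 -> legal
(3,1): no bracket -> illegal
(3,4): no bracket -> illegal
(4,1): flips 1 -> legal
W mobility = 5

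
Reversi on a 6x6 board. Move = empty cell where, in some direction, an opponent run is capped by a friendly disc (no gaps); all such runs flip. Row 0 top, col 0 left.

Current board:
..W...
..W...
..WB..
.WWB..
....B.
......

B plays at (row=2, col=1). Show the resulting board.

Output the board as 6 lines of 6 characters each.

Answer: ..W...
..W...
.BBB..
.WWB..
....B.
......

Derivation:
Place B at (2,1); scan 8 dirs for brackets.
Dir NW: first cell '.' (not opp) -> no flip
Dir N: first cell '.' (not opp) -> no flip
Dir NE: opp run (1,2), next='.' -> no flip
Dir W: first cell '.' (not opp) -> no flip
Dir E: opp run (2,2) capped by B -> flip
Dir SW: first cell '.' (not opp) -> no flip
Dir S: opp run (3,1), next='.' -> no flip
Dir SE: opp run (3,2), next='.' -> no flip
All flips: (2,2)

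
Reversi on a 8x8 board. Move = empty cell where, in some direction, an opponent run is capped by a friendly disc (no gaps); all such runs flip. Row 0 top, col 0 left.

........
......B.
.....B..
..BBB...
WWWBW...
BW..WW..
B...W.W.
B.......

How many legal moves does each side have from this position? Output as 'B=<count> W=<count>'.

Answer: B=6 W=4

Derivation:
-- B to move --
(3,0): flips 1 -> legal
(3,1): no bracket -> illegal
(3,5): no bracket -> illegal
(4,5): flips 1 -> legal
(4,6): no bracket -> illegal
(5,2): flips 2 -> legal
(5,3): no bracket -> illegal
(5,6): no bracket -> illegal
(5,7): no bracket -> illegal
(6,1): no bracket -> illegal
(6,2): no bracket -> illegal
(6,3): no bracket -> illegal
(6,5): flips 1 -> legal
(6,7): no bracket -> illegal
(7,3): no bracket -> illegal
(7,4): flips 3 -> legal
(7,5): no bracket -> illegal
(7,6): no bracket -> illegal
(7,7): flips 3 -> legal
B mobility = 6
-- W to move --
(0,5): no bracket -> illegal
(0,6): no bracket -> illegal
(0,7): no bracket -> illegal
(1,4): no bracket -> illegal
(1,5): no bracket -> illegal
(1,7): no bracket -> illegal
(2,1): flips 2 -> legal
(2,2): flips 2 -> legal
(2,3): flips 1 -> legal
(2,4): flips 2 -> legal
(2,6): no bracket -> illegal
(2,7): no bracket -> illegal
(3,1): no bracket -> illegal
(3,5): no bracket -> illegal
(3,6): no bracket -> illegal
(4,5): no bracket -> illegal
(5,2): no bracket -> illegal
(5,3): no bracket -> illegal
(6,1): no bracket -> illegal
(7,1): no bracket -> illegal
W mobility = 4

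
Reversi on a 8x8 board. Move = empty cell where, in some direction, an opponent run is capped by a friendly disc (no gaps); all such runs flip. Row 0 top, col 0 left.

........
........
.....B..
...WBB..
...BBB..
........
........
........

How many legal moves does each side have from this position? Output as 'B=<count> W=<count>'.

-- B to move --
(2,2): flips 1 -> legal
(2,3): flips 1 -> legal
(2,4): no bracket -> illegal
(3,2): flips 1 -> legal
(4,2): no bracket -> illegal
B mobility = 3
-- W to move --
(1,4): no bracket -> illegal
(1,5): no bracket -> illegal
(1,6): no bracket -> illegal
(2,3): no bracket -> illegal
(2,4): no bracket -> illegal
(2,6): no bracket -> illegal
(3,2): no bracket -> illegal
(3,6): flips 2 -> legal
(4,2): no bracket -> illegal
(4,6): no bracket -> illegal
(5,2): no bracket -> illegal
(5,3): flips 1 -> legal
(5,4): no bracket -> illegal
(5,5): flips 1 -> legal
(5,6): no bracket -> illegal
W mobility = 3

Answer: B=3 W=3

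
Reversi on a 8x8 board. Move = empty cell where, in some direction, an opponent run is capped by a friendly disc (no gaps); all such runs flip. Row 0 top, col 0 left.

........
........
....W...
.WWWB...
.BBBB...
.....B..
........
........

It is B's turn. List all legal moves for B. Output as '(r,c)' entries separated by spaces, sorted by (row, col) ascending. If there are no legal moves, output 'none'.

(1,3): no bracket -> illegal
(1,4): flips 1 -> legal
(1,5): flips 2 -> legal
(2,0): flips 1 -> legal
(2,1): flips 2 -> legal
(2,2): flips 2 -> legal
(2,3): flips 2 -> legal
(2,5): no bracket -> illegal
(3,0): flips 3 -> legal
(3,5): no bracket -> illegal
(4,0): no bracket -> illegal

Answer: (1,4) (1,5) (2,0) (2,1) (2,2) (2,3) (3,0)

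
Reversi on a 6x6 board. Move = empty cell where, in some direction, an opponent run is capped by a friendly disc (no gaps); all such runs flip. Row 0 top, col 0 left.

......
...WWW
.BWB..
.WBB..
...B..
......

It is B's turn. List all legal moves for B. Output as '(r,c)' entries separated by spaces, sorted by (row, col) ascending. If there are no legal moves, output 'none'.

(0,2): no bracket -> illegal
(0,3): flips 1 -> legal
(0,4): no bracket -> illegal
(0,5): flips 1 -> legal
(1,1): flips 1 -> legal
(1,2): flips 1 -> legal
(2,0): no bracket -> illegal
(2,4): no bracket -> illegal
(2,5): no bracket -> illegal
(3,0): flips 1 -> legal
(4,0): no bracket -> illegal
(4,1): flips 1 -> legal
(4,2): no bracket -> illegal

Answer: (0,3) (0,5) (1,1) (1,2) (3,0) (4,1)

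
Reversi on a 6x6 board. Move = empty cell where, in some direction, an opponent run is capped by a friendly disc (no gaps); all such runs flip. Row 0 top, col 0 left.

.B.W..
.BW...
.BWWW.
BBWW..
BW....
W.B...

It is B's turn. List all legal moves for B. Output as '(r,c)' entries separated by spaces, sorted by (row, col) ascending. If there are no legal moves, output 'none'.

Answer: (1,3) (2,5) (3,4) (4,2) (4,3) (4,4) (5,1)

Derivation:
(0,2): no bracket -> illegal
(0,4): no bracket -> illegal
(1,3): flips 2 -> legal
(1,4): no bracket -> illegal
(1,5): no bracket -> illegal
(2,5): flips 3 -> legal
(3,4): flips 4 -> legal
(3,5): no bracket -> illegal
(4,2): flips 1 -> legal
(4,3): flips 1 -> legal
(4,4): flips 2 -> legal
(5,1): flips 1 -> legal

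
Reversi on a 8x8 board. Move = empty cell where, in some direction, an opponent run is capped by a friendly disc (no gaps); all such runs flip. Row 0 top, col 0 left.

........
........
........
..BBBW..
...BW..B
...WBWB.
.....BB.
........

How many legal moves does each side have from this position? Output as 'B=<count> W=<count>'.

-- B to move --
(2,4): no bracket -> illegal
(2,5): no bracket -> illegal
(2,6): no bracket -> illegal
(3,6): flips 1 -> legal
(4,2): no bracket -> illegal
(4,5): flips 2 -> legal
(4,6): no bracket -> illegal
(5,2): flips 1 -> legal
(6,2): no bracket -> illegal
(6,3): flips 1 -> legal
(6,4): no bracket -> illegal
B mobility = 4
-- W to move --
(2,1): no bracket -> illegal
(2,2): flips 1 -> legal
(2,3): flips 2 -> legal
(2,4): flips 1 -> legal
(2,5): no bracket -> illegal
(3,1): flips 3 -> legal
(3,6): no bracket -> illegal
(3,7): no bracket -> illegal
(4,1): no bracket -> illegal
(4,2): flips 1 -> legal
(4,5): no bracket -> illegal
(4,6): no bracket -> illegal
(5,2): no bracket -> illegal
(5,7): flips 1 -> legal
(6,3): no bracket -> illegal
(6,4): flips 1 -> legal
(6,7): no bracket -> illegal
(7,4): no bracket -> illegal
(7,5): flips 1 -> legal
(7,6): no bracket -> illegal
(7,7): flips 1 -> legal
W mobility = 9

Answer: B=4 W=9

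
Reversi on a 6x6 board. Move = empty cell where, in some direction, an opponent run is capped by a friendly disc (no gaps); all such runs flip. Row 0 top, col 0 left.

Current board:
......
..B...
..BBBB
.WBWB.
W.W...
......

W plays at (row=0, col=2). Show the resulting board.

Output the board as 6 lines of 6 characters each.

Place W at (0,2); scan 8 dirs for brackets.
Dir NW: edge -> no flip
Dir N: edge -> no flip
Dir NE: edge -> no flip
Dir W: first cell '.' (not opp) -> no flip
Dir E: first cell '.' (not opp) -> no flip
Dir SW: first cell '.' (not opp) -> no flip
Dir S: opp run (1,2) (2,2) (3,2) capped by W -> flip
Dir SE: first cell '.' (not opp) -> no flip
All flips: (1,2) (2,2) (3,2)

Answer: ..W...
..W...
..WBBB
.WWWB.
W.W...
......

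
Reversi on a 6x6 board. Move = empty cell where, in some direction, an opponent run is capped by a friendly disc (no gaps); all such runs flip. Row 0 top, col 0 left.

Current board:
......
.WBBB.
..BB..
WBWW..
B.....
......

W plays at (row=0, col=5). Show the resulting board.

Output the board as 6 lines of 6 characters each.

Place W at (0,5); scan 8 dirs for brackets.
Dir NW: edge -> no flip
Dir N: edge -> no flip
Dir NE: edge -> no flip
Dir W: first cell '.' (not opp) -> no flip
Dir E: edge -> no flip
Dir SW: opp run (1,4) (2,3) capped by W -> flip
Dir S: first cell '.' (not opp) -> no flip
Dir SE: edge -> no flip
All flips: (1,4) (2,3)

Answer: .....W
.WBBW.
..BW..
WBWW..
B.....
......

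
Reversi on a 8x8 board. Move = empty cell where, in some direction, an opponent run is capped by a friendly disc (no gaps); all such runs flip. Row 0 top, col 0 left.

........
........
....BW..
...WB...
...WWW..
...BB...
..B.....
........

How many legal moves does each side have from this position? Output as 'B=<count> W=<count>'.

-- B to move --
(1,4): no bracket -> illegal
(1,5): no bracket -> illegal
(1,6): flips 1 -> legal
(2,2): no bracket -> illegal
(2,3): flips 2 -> legal
(2,6): flips 1 -> legal
(3,2): flips 2 -> legal
(3,5): flips 1 -> legal
(3,6): flips 1 -> legal
(4,2): flips 1 -> legal
(4,6): no bracket -> illegal
(5,2): flips 1 -> legal
(5,5): no bracket -> illegal
(5,6): flips 1 -> legal
B mobility = 9
-- W to move --
(1,3): no bracket -> illegal
(1,4): flips 2 -> legal
(1,5): flips 1 -> legal
(2,3): flips 2 -> legal
(3,5): flips 1 -> legal
(4,2): no bracket -> illegal
(5,1): no bracket -> illegal
(5,2): no bracket -> illegal
(5,5): no bracket -> illegal
(6,1): no bracket -> illegal
(6,3): flips 2 -> legal
(6,4): flips 1 -> legal
(6,5): flips 1 -> legal
(7,1): flips 2 -> legal
(7,2): no bracket -> illegal
(7,3): no bracket -> illegal
W mobility = 8

Answer: B=9 W=8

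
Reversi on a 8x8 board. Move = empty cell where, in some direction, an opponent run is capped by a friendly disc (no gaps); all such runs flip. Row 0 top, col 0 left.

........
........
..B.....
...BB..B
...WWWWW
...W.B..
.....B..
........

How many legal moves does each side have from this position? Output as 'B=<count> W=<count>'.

-- B to move --
(3,2): no bracket -> illegal
(3,5): flips 1 -> legal
(3,6): no bracket -> illegal
(4,2): no bracket -> illegal
(5,2): flips 1 -> legal
(5,4): flips 1 -> legal
(5,6): flips 1 -> legal
(5,7): flips 1 -> legal
(6,2): no bracket -> illegal
(6,3): flips 2 -> legal
(6,4): no bracket -> illegal
B mobility = 6
-- W to move --
(1,1): flips 2 -> legal
(1,2): no bracket -> illegal
(1,3): no bracket -> illegal
(2,1): no bracket -> illegal
(2,3): flips 2 -> legal
(2,4): flips 1 -> legal
(2,5): flips 1 -> legal
(2,6): no bracket -> illegal
(2,7): flips 1 -> legal
(3,1): no bracket -> illegal
(3,2): no bracket -> illegal
(3,5): no bracket -> illegal
(3,6): no bracket -> illegal
(4,2): no bracket -> illegal
(5,4): no bracket -> illegal
(5,6): no bracket -> illegal
(6,4): flips 1 -> legal
(6,6): flips 1 -> legal
(7,4): no bracket -> illegal
(7,5): flips 2 -> legal
(7,6): no bracket -> illegal
W mobility = 8

Answer: B=6 W=8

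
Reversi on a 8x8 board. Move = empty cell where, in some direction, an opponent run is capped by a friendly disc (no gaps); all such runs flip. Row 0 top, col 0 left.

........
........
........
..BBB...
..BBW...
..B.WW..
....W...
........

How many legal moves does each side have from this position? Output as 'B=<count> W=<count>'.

-- B to move --
(3,5): no bracket -> illegal
(4,5): flips 1 -> legal
(4,6): no bracket -> illegal
(5,3): no bracket -> illegal
(5,6): no bracket -> illegal
(6,3): no bracket -> illegal
(6,5): flips 1 -> legal
(6,6): flips 2 -> legal
(7,3): no bracket -> illegal
(7,4): flips 3 -> legal
(7,5): no bracket -> illegal
B mobility = 4
-- W to move --
(2,1): flips 2 -> legal
(2,2): flips 1 -> legal
(2,3): no bracket -> illegal
(2,4): flips 1 -> legal
(2,5): no bracket -> illegal
(3,1): no bracket -> illegal
(3,5): no bracket -> illegal
(4,1): flips 2 -> legal
(4,5): no bracket -> illegal
(5,1): no bracket -> illegal
(5,3): no bracket -> illegal
(6,1): no bracket -> illegal
(6,2): no bracket -> illegal
(6,3): no bracket -> illegal
W mobility = 4

Answer: B=4 W=4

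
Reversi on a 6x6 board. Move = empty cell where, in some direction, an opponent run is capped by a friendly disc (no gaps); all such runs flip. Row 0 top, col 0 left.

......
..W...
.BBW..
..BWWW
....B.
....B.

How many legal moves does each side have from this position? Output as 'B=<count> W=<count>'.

Answer: B=4 W=8

Derivation:
-- B to move --
(0,1): no bracket -> illegal
(0,2): flips 1 -> legal
(0,3): flips 1 -> legal
(1,1): no bracket -> illegal
(1,3): no bracket -> illegal
(1,4): flips 1 -> legal
(2,4): flips 2 -> legal
(2,5): no bracket -> illegal
(4,2): no bracket -> illegal
(4,3): no bracket -> illegal
(4,5): no bracket -> illegal
B mobility = 4
-- W to move --
(1,0): no bracket -> illegal
(1,1): flips 1 -> legal
(1,3): no bracket -> illegal
(2,0): flips 2 -> legal
(3,0): flips 1 -> legal
(3,1): flips 1 -> legal
(4,1): flips 1 -> legal
(4,2): flips 2 -> legal
(4,3): no bracket -> illegal
(4,5): no bracket -> illegal
(5,3): flips 1 -> legal
(5,5): flips 1 -> legal
W mobility = 8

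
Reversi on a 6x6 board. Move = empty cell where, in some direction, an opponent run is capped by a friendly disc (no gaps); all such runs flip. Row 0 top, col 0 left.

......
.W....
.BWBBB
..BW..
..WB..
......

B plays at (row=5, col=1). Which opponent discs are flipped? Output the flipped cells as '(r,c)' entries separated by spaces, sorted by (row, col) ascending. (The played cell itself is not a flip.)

Dir NW: first cell '.' (not opp) -> no flip
Dir N: first cell '.' (not opp) -> no flip
Dir NE: opp run (4,2) (3,3) capped by B -> flip
Dir W: first cell '.' (not opp) -> no flip
Dir E: first cell '.' (not opp) -> no flip
Dir SW: edge -> no flip
Dir S: edge -> no flip
Dir SE: edge -> no flip

Answer: (3,3) (4,2)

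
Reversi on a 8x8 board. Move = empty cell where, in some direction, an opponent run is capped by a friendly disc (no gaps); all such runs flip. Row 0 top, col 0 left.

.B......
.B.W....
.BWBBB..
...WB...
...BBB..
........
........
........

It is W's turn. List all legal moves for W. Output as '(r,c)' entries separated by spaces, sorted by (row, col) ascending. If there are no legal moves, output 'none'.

(0,0): flips 1 -> legal
(0,2): no bracket -> illegal
(1,0): no bracket -> illegal
(1,2): no bracket -> illegal
(1,4): no bracket -> illegal
(1,5): flips 1 -> legal
(1,6): no bracket -> illegal
(2,0): flips 1 -> legal
(2,6): flips 3 -> legal
(3,0): no bracket -> illegal
(3,1): no bracket -> illegal
(3,2): no bracket -> illegal
(3,5): flips 2 -> legal
(3,6): no bracket -> illegal
(4,2): no bracket -> illegal
(4,6): no bracket -> illegal
(5,2): no bracket -> illegal
(5,3): flips 1 -> legal
(5,4): no bracket -> illegal
(5,5): flips 1 -> legal
(5,6): no bracket -> illegal

Answer: (0,0) (1,5) (2,0) (2,6) (3,5) (5,3) (5,5)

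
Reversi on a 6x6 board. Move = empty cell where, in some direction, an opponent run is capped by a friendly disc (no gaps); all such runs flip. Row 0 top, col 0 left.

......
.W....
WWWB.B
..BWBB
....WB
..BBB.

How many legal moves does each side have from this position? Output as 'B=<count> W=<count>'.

Answer: B=3 W=5

Derivation:
-- B to move --
(0,0): no bracket -> illegal
(0,1): no bracket -> illegal
(0,2): no bracket -> illegal
(1,0): flips 1 -> legal
(1,2): flips 1 -> legal
(1,3): no bracket -> illegal
(2,4): no bracket -> illegal
(3,0): no bracket -> illegal
(3,1): no bracket -> illegal
(4,2): no bracket -> illegal
(4,3): flips 2 -> legal
(5,5): no bracket -> illegal
B mobility = 3
-- W to move --
(1,2): no bracket -> illegal
(1,3): flips 1 -> legal
(1,4): no bracket -> illegal
(1,5): no bracket -> illegal
(2,4): flips 2 -> legal
(3,1): flips 1 -> legal
(4,1): no bracket -> illegal
(4,2): flips 1 -> legal
(4,3): flips 1 -> legal
(5,1): no bracket -> illegal
(5,5): no bracket -> illegal
W mobility = 5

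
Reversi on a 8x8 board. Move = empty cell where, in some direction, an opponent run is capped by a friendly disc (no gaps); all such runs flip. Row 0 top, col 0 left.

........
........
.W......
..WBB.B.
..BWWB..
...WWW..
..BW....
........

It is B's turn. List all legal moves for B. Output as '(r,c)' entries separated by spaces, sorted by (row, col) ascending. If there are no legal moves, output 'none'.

(1,0): no bracket -> illegal
(1,1): no bracket -> illegal
(1,2): no bracket -> illegal
(2,0): no bracket -> illegal
(2,2): flips 1 -> legal
(2,3): no bracket -> illegal
(3,0): no bracket -> illegal
(3,1): flips 1 -> legal
(3,5): flips 2 -> legal
(4,1): no bracket -> illegal
(4,6): no bracket -> illegal
(5,2): flips 1 -> legal
(5,6): no bracket -> illegal
(6,4): flips 4 -> legal
(6,5): flips 1 -> legal
(6,6): flips 2 -> legal
(7,2): flips 2 -> legal
(7,3): flips 3 -> legal
(7,4): no bracket -> illegal

Answer: (2,2) (3,1) (3,5) (5,2) (6,4) (6,5) (6,6) (7,2) (7,3)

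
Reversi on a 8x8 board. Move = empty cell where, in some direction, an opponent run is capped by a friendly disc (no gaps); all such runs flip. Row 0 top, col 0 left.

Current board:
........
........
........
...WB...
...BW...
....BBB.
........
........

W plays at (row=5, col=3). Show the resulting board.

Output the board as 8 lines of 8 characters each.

Answer: ........
........
........
...WB...
...WW...
...WBBB.
........
........

Derivation:
Place W at (5,3); scan 8 dirs for brackets.
Dir NW: first cell '.' (not opp) -> no flip
Dir N: opp run (4,3) capped by W -> flip
Dir NE: first cell 'W' (not opp) -> no flip
Dir W: first cell '.' (not opp) -> no flip
Dir E: opp run (5,4) (5,5) (5,6), next='.' -> no flip
Dir SW: first cell '.' (not opp) -> no flip
Dir S: first cell '.' (not opp) -> no flip
Dir SE: first cell '.' (not opp) -> no flip
All flips: (4,3)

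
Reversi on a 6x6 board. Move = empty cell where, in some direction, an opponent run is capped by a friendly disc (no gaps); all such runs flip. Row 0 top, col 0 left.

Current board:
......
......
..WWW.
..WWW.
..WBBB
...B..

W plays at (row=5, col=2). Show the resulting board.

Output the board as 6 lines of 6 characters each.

Answer: ......
......
..WWW.
..WWW.
..WWBB
..WB..

Derivation:
Place W at (5,2); scan 8 dirs for brackets.
Dir NW: first cell '.' (not opp) -> no flip
Dir N: first cell 'W' (not opp) -> no flip
Dir NE: opp run (4,3) capped by W -> flip
Dir W: first cell '.' (not opp) -> no flip
Dir E: opp run (5,3), next='.' -> no flip
Dir SW: edge -> no flip
Dir S: edge -> no flip
Dir SE: edge -> no flip
All flips: (4,3)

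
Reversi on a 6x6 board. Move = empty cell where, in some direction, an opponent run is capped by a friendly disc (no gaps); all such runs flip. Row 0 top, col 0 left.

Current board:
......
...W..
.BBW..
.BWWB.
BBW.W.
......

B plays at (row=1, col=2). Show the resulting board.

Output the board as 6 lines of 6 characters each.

Place B at (1,2); scan 8 dirs for brackets.
Dir NW: first cell '.' (not opp) -> no flip
Dir N: first cell '.' (not opp) -> no flip
Dir NE: first cell '.' (not opp) -> no flip
Dir W: first cell '.' (not opp) -> no flip
Dir E: opp run (1,3), next='.' -> no flip
Dir SW: first cell 'B' (not opp) -> no flip
Dir S: first cell 'B' (not opp) -> no flip
Dir SE: opp run (2,3) capped by B -> flip
All flips: (2,3)

Answer: ......
..BW..
.BBB..
.BWWB.
BBW.W.
......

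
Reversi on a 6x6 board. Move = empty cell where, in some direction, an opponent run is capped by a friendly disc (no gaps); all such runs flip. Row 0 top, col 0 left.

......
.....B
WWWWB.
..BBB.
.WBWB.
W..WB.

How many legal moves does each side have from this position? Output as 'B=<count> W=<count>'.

Answer: B=7 W=6

Derivation:
-- B to move --
(1,0): flips 1 -> legal
(1,1): flips 1 -> legal
(1,2): flips 2 -> legal
(1,3): flips 1 -> legal
(1,4): flips 1 -> legal
(3,0): no bracket -> illegal
(3,1): no bracket -> illegal
(4,0): flips 1 -> legal
(5,1): no bracket -> illegal
(5,2): flips 2 -> legal
B mobility = 7
-- W to move --
(0,4): no bracket -> illegal
(0,5): no bracket -> illegal
(1,3): no bracket -> illegal
(1,4): no bracket -> illegal
(2,5): flips 2 -> legal
(3,1): flips 1 -> legal
(3,5): flips 1 -> legal
(4,5): flips 2 -> legal
(5,1): no bracket -> illegal
(5,2): flips 2 -> legal
(5,5): flips 3 -> legal
W mobility = 6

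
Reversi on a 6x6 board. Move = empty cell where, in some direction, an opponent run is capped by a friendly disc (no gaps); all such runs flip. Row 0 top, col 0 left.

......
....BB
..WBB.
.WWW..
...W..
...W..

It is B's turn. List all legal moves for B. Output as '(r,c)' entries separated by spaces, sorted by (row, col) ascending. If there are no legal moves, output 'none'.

Answer: (2,1) (4,1) (4,2)

Derivation:
(1,1): no bracket -> illegal
(1,2): no bracket -> illegal
(1,3): no bracket -> illegal
(2,0): no bracket -> illegal
(2,1): flips 1 -> legal
(3,0): no bracket -> illegal
(3,4): no bracket -> illegal
(4,0): no bracket -> illegal
(4,1): flips 1 -> legal
(4,2): flips 1 -> legal
(4,4): no bracket -> illegal
(5,2): no bracket -> illegal
(5,4): no bracket -> illegal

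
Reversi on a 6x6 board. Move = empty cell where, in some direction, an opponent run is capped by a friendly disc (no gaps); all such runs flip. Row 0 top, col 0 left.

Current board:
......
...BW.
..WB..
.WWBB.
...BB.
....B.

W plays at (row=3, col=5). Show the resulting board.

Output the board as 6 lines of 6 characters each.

Place W at (3,5); scan 8 dirs for brackets.
Dir NW: first cell '.' (not opp) -> no flip
Dir N: first cell '.' (not opp) -> no flip
Dir NE: edge -> no flip
Dir W: opp run (3,4) (3,3) capped by W -> flip
Dir E: edge -> no flip
Dir SW: opp run (4,4), next='.' -> no flip
Dir S: first cell '.' (not opp) -> no flip
Dir SE: edge -> no flip
All flips: (3,3) (3,4)

Answer: ......
...BW.
..WB..
.WWWWW
...BB.
....B.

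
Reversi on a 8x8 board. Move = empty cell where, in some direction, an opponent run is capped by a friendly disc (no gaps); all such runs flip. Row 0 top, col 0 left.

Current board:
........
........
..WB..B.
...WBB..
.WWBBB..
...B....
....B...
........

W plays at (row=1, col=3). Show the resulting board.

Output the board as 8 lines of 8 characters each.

Answer: ........
...W....
..WW..B.
...WBB..
.WWBBB..
...B....
....B...
........

Derivation:
Place W at (1,3); scan 8 dirs for brackets.
Dir NW: first cell '.' (not opp) -> no flip
Dir N: first cell '.' (not opp) -> no flip
Dir NE: first cell '.' (not opp) -> no flip
Dir W: first cell '.' (not opp) -> no flip
Dir E: first cell '.' (not opp) -> no flip
Dir SW: first cell 'W' (not opp) -> no flip
Dir S: opp run (2,3) capped by W -> flip
Dir SE: first cell '.' (not opp) -> no flip
All flips: (2,3)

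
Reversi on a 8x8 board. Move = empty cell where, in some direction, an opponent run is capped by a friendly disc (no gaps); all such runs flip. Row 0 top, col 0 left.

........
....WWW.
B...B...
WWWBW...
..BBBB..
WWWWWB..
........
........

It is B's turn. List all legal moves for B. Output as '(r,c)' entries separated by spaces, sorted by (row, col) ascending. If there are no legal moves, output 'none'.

Answer: (0,4) (0,6) (2,1) (2,2) (2,3) (2,5) (3,5) (4,0) (6,0) (6,1) (6,2) (6,3) (6,4) (6,5)

Derivation:
(0,3): no bracket -> illegal
(0,4): flips 1 -> legal
(0,5): no bracket -> illegal
(0,6): flips 1 -> legal
(0,7): no bracket -> illegal
(1,3): no bracket -> illegal
(1,7): no bracket -> illegal
(2,1): flips 1 -> legal
(2,2): flips 1 -> legal
(2,3): flips 1 -> legal
(2,5): flips 1 -> legal
(2,6): no bracket -> illegal
(2,7): no bracket -> illegal
(3,5): flips 1 -> legal
(4,0): flips 1 -> legal
(4,1): no bracket -> illegal
(6,0): flips 1 -> legal
(6,1): flips 1 -> legal
(6,2): flips 2 -> legal
(6,3): flips 2 -> legal
(6,4): flips 2 -> legal
(6,5): flips 1 -> legal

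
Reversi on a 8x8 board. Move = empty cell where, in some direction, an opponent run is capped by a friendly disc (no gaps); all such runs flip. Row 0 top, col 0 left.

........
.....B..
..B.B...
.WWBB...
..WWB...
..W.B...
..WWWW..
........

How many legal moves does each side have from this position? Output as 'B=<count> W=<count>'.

-- B to move --
(2,0): no bracket -> illegal
(2,1): flips 2 -> legal
(2,3): no bracket -> illegal
(3,0): flips 2 -> legal
(4,0): flips 1 -> legal
(4,1): flips 2 -> legal
(5,1): flips 1 -> legal
(5,3): flips 1 -> legal
(5,5): no bracket -> illegal
(5,6): no bracket -> illegal
(6,1): flips 2 -> legal
(6,6): no bracket -> illegal
(7,1): no bracket -> illegal
(7,2): flips 5 -> legal
(7,3): no bracket -> illegal
(7,4): flips 1 -> legal
(7,5): no bracket -> illegal
(7,6): flips 1 -> legal
B mobility = 10
-- W to move --
(0,4): no bracket -> illegal
(0,5): no bracket -> illegal
(0,6): flips 3 -> legal
(1,1): no bracket -> illegal
(1,2): flips 1 -> legal
(1,3): flips 1 -> legal
(1,4): flips 4 -> legal
(1,6): no bracket -> illegal
(2,1): no bracket -> illegal
(2,3): flips 1 -> legal
(2,5): flips 1 -> legal
(2,6): no bracket -> illegal
(3,5): flips 2 -> legal
(4,5): flips 2 -> legal
(5,3): no bracket -> illegal
(5,5): no bracket -> illegal
W mobility = 8

Answer: B=10 W=8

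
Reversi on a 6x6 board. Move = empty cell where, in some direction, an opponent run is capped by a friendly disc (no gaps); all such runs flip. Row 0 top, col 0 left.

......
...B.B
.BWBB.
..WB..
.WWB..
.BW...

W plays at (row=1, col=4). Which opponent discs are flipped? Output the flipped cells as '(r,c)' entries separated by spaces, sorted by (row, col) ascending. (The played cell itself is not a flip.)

Answer: (2,3)

Derivation:
Dir NW: first cell '.' (not opp) -> no flip
Dir N: first cell '.' (not opp) -> no flip
Dir NE: first cell '.' (not opp) -> no flip
Dir W: opp run (1,3), next='.' -> no flip
Dir E: opp run (1,5), next=edge -> no flip
Dir SW: opp run (2,3) capped by W -> flip
Dir S: opp run (2,4), next='.' -> no flip
Dir SE: first cell '.' (not opp) -> no flip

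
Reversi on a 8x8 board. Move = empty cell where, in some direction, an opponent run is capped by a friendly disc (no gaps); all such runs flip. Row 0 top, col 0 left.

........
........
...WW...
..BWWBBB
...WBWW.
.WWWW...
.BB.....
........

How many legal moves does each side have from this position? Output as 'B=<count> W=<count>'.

-- B to move --
(1,2): no bracket -> illegal
(1,3): flips 1 -> legal
(1,4): flips 3 -> legal
(1,5): no bracket -> illegal
(2,2): flips 1 -> legal
(2,5): flips 3 -> legal
(4,0): flips 1 -> legal
(4,1): flips 1 -> legal
(4,2): flips 2 -> legal
(4,7): flips 2 -> legal
(5,0): no bracket -> illegal
(5,5): flips 2 -> legal
(5,6): flips 1 -> legal
(5,7): flips 1 -> legal
(6,0): no bracket -> illegal
(6,3): flips 2 -> legal
(6,4): flips 1 -> legal
(6,5): flips 2 -> legal
B mobility = 14
-- W to move --
(2,1): flips 1 -> legal
(2,2): no bracket -> illegal
(2,5): flips 1 -> legal
(2,6): flips 3 -> legal
(2,7): flips 1 -> legal
(3,1): flips 1 -> legal
(4,1): flips 1 -> legal
(4,2): no bracket -> illegal
(4,7): no bracket -> illegal
(5,0): no bracket -> illegal
(5,5): flips 1 -> legal
(6,0): no bracket -> illegal
(6,3): no bracket -> illegal
(7,0): flips 1 -> legal
(7,1): flips 2 -> legal
(7,2): flips 1 -> legal
(7,3): flips 1 -> legal
W mobility = 11

Answer: B=14 W=11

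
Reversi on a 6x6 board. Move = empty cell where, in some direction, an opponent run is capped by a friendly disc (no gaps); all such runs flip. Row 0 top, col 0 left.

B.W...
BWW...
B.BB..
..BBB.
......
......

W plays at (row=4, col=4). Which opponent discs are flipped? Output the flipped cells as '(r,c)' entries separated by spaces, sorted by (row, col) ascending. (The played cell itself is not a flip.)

Answer: (2,2) (3,3)

Derivation:
Dir NW: opp run (3,3) (2,2) capped by W -> flip
Dir N: opp run (3,4), next='.' -> no flip
Dir NE: first cell '.' (not opp) -> no flip
Dir W: first cell '.' (not opp) -> no flip
Dir E: first cell '.' (not opp) -> no flip
Dir SW: first cell '.' (not opp) -> no flip
Dir S: first cell '.' (not opp) -> no flip
Dir SE: first cell '.' (not opp) -> no flip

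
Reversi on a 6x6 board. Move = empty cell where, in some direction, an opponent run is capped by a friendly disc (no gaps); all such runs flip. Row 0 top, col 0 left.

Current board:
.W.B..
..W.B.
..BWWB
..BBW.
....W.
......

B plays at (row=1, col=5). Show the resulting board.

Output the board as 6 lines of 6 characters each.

Place B at (1,5); scan 8 dirs for brackets.
Dir NW: first cell '.' (not opp) -> no flip
Dir N: first cell '.' (not opp) -> no flip
Dir NE: edge -> no flip
Dir W: first cell 'B' (not opp) -> no flip
Dir E: edge -> no flip
Dir SW: opp run (2,4) capped by B -> flip
Dir S: first cell 'B' (not opp) -> no flip
Dir SE: edge -> no flip
All flips: (2,4)

Answer: .W.B..
..W.BB
..BWBB
..BBW.
....W.
......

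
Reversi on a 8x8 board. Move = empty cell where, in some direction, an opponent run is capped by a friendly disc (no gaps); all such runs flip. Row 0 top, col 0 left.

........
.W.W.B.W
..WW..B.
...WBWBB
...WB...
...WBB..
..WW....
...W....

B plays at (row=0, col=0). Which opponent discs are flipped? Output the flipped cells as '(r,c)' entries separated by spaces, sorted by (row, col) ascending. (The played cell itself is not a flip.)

Answer: (1,1) (2,2) (3,3)

Derivation:
Dir NW: edge -> no flip
Dir N: edge -> no flip
Dir NE: edge -> no flip
Dir W: edge -> no flip
Dir E: first cell '.' (not opp) -> no flip
Dir SW: edge -> no flip
Dir S: first cell '.' (not opp) -> no flip
Dir SE: opp run (1,1) (2,2) (3,3) capped by B -> flip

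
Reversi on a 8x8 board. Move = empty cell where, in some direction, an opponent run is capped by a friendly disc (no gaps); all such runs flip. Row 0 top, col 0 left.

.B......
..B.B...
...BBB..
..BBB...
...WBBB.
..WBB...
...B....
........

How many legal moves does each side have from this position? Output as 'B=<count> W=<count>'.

Answer: B=4 W=8

Derivation:
-- B to move --
(4,1): flips 1 -> legal
(4,2): flips 1 -> legal
(5,1): flips 1 -> legal
(6,1): flips 2 -> legal
(6,2): no bracket -> illegal
B mobility = 4
-- W to move --
(0,0): no bracket -> illegal
(0,2): no bracket -> illegal
(0,3): no bracket -> illegal
(0,4): no bracket -> illegal
(0,5): no bracket -> illegal
(1,0): no bracket -> illegal
(1,1): no bracket -> illegal
(1,3): flips 2 -> legal
(1,5): no bracket -> illegal
(1,6): flips 2 -> legal
(2,1): flips 1 -> legal
(2,2): no bracket -> illegal
(2,6): no bracket -> illegal
(3,1): no bracket -> illegal
(3,5): no bracket -> illegal
(3,6): no bracket -> illegal
(3,7): no bracket -> illegal
(4,1): no bracket -> illegal
(4,2): no bracket -> illegal
(4,7): flips 3 -> legal
(5,5): flips 2 -> legal
(5,6): no bracket -> illegal
(5,7): no bracket -> illegal
(6,2): no bracket -> illegal
(6,4): no bracket -> illegal
(6,5): flips 1 -> legal
(7,2): no bracket -> illegal
(7,3): flips 2 -> legal
(7,4): flips 1 -> legal
W mobility = 8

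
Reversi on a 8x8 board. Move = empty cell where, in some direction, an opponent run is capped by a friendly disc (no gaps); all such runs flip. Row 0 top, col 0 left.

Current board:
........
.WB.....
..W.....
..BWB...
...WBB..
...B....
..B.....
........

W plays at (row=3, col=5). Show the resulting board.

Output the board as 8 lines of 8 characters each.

Place W at (3,5); scan 8 dirs for brackets.
Dir NW: first cell '.' (not opp) -> no flip
Dir N: first cell '.' (not opp) -> no flip
Dir NE: first cell '.' (not opp) -> no flip
Dir W: opp run (3,4) capped by W -> flip
Dir E: first cell '.' (not opp) -> no flip
Dir SW: opp run (4,4) (5,3) (6,2), next='.' -> no flip
Dir S: opp run (4,5), next='.' -> no flip
Dir SE: first cell '.' (not opp) -> no flip
All flips: (3,4)

Answer: ........
.WB.....
..W.....
..BWWW..
...WBB..
...B....
..B.....
........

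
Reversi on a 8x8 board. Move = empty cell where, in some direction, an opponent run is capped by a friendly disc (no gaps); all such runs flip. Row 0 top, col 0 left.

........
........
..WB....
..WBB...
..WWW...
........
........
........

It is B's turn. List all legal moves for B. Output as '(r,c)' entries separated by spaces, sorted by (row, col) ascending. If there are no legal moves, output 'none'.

(1,1): flips 1 -> legal
(1,2): no bracket -> illegal
(1,3): no bracket -> illegal
(2,1): flips 1 -> legal
(3,1): flips 1 -> legal
(3,5): no bracket -> illegal
(4,1): flips 1 -> legal
(4,5): no bracket -> illegal
(5,1): flips 1 -> legal
(5,2): flips 1 -> legal
(5,3): flips 1 -> legal
(5,4): flips 1 -> legal
(5,5): flips 1 -> legal

Answer: (1,1) (2,1) (3,1) (4,1) (5,1) (5,2) (5,3) (5,4) (5,5)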